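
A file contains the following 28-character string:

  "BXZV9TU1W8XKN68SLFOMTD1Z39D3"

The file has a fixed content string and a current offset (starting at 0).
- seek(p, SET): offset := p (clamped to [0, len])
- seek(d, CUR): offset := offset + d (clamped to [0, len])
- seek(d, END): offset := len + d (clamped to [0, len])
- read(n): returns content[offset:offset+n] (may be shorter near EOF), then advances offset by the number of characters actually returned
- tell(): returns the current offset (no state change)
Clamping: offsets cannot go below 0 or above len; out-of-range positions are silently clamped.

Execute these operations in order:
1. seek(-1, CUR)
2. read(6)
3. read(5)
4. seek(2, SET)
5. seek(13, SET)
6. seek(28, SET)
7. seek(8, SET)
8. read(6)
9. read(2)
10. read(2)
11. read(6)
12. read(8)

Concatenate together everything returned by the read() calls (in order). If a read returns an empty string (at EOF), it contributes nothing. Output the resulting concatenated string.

Answer: BXZV9TU1W8XW8XKN68SLFOMTD1Z39D3

Derivation:
After 1 (seek(-1, CUR)): offset=0
After 2 (read(6)): returned 'BXZV9T', offset=6
After 3 (read(5)): returned 'U1W8X', offset=11
After 4 (seek(2, SET)): offset=2
After 5 (seek(13, SET)): offset=13
After 6 (seek(28, SET)): offset=28
After 7 (seek(8, SET)): offset=8
After 8 (read(6)): returned 'W8XKN6', offset=14
After 9 (read(2)): returned '8S', offset=16
After 10 (read(2)): returned 'LF', offset=18
After 11 (read(6)): returned 'OMTD1Z', offset=24
After 12 (read(8)): returned '39D3', offset=28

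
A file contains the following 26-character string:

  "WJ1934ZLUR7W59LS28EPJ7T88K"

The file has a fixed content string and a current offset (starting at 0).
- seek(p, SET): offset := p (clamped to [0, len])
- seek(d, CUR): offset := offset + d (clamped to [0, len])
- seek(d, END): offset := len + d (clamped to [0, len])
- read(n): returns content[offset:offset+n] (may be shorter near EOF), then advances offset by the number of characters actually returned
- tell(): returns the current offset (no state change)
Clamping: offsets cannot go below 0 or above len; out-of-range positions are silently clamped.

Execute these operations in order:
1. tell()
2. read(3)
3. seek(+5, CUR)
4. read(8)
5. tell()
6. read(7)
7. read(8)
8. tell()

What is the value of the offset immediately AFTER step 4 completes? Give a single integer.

Answer: 16

Derivation:
After 1 (tell()): offset=0
After 2 (read(3)): returned 'WJ1', offset=3
After 3 (seek(+5, CUR)): offset=8
After 4 (read(8)): returned 'UR7W59LS', offset=16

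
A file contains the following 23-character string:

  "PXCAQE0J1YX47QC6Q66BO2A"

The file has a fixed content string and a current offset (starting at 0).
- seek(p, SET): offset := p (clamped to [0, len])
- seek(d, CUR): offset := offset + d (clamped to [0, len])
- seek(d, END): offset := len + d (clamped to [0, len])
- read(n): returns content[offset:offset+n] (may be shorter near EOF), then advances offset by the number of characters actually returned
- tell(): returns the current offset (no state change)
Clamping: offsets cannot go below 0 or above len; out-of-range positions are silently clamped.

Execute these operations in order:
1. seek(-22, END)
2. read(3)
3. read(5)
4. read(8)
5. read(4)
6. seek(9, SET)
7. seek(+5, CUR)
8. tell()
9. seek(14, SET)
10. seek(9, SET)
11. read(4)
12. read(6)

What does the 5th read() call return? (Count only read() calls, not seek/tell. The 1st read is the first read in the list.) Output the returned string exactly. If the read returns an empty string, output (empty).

Answer: YX47

Derivation:
After 1 (seek(-22, END)): offset=1
After 2 (read(3)): returned 'XCA', offset=4
After 3 (read(5)): returned 'QE0J1', offset=9
After 4 (read(8)): returned 'YX47QC6Q', offset=17
After 5 (read(4)): returned '66BO', offset=21
After 6 (seek(9, SET)): offset=9
After 7 (seek(+5, CUR)): offset=14
After 8 (tell()): offset=14
After 9 (seek(14, SET)): offset=14
After 10 (seek(9, SET)): offset=9
After 11 (read(4)): returned 'YX47', offset=13
After 12 (read(6)): returned 'QC6Q66', offset=19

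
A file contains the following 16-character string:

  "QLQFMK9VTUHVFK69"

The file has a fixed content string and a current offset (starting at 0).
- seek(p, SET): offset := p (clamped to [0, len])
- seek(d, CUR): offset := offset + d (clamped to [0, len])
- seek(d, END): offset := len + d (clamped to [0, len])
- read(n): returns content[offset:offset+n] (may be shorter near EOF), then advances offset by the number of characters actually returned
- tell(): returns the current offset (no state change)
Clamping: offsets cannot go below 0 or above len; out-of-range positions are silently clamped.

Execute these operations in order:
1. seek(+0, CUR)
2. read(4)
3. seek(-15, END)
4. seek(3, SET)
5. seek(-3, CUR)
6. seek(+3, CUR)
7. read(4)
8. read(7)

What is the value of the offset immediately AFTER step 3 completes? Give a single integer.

Answer: 1

Derivation:
After 1 (seek(+0, CUR)): offset=0
After 2 (read(4)): returned 'QLQF', offset=4
After 3 (seek(-15, END)): offset=1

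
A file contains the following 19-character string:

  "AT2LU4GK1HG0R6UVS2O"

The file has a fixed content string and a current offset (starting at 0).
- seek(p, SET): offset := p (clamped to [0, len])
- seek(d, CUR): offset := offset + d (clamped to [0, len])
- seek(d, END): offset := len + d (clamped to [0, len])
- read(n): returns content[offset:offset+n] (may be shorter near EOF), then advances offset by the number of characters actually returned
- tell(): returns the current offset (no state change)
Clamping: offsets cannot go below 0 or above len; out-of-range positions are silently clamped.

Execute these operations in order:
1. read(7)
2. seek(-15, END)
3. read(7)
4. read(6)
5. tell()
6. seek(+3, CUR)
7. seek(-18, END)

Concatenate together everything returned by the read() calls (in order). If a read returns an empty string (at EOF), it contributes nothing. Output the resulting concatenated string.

After 1 (read(7)): returned 'AT2LU4G', offset=7
After 2 (seek(-15, END)): offset=4
After 3 (read(7)): returned 'U4GK1HG', offset=11
After 4 (read(6)): returned '0R6UVS', offset=17
After 5 (tell()): offset=17
After 6 (seek(+3, CUR)): offset=19
After 7 (seek(-18, END)): offset=1

Answer: AT2LU4GU4GK1HG0R6UVS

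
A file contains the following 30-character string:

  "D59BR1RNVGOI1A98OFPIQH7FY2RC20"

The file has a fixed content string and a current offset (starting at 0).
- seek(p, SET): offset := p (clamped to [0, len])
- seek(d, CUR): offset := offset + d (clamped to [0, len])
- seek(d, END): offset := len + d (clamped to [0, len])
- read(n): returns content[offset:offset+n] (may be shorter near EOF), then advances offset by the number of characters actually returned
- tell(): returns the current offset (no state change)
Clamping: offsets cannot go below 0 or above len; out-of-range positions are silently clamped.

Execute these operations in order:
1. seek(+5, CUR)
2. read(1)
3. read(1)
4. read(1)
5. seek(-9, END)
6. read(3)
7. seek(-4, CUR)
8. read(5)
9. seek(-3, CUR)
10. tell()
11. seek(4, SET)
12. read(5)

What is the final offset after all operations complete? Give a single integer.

Answer: 9

Derivation:
After 1 (seek(+5, CUR)): offset=5
After 2 (read(1)): returned '1', offset=6
After 3 (read(1)): returned 'R', offset=7
After 4 (read(1)): returned 'N', offset=8
After 5 (seek(-9, END)): offset=21
After 6 (read(3)): returned 'H7F', offset=24
After 7 (seek(-4, CUR)): offset=20
After 8 (read(5)): returned 'QH7FY', offset=25
After 9 (seek(-3, CUR)): offset=22
After 10 (tell()): offset=22
After 11 (seek(4, SET)): offset=4
After 12 (read(5)): returned 'R1RNV', offset=9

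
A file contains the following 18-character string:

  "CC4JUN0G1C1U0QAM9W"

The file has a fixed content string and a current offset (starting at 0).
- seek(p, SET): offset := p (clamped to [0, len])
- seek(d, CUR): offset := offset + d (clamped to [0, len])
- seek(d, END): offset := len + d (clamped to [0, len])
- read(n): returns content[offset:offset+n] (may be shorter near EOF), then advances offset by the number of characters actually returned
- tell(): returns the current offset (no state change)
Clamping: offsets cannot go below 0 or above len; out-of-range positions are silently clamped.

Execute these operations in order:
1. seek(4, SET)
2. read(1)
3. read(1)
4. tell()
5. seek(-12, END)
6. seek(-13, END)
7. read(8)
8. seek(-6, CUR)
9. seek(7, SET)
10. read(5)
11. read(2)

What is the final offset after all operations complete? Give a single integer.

Answer: 14

Derivation:
After 1 (seek(4, SET)): offset=4
After 2 (read(1)): returned 'U', offset=5
After 3 (read(1)): returned 'N', offset=6
After 4 (tell()): offset=6
After 5 (seek(-12, END)): offset=6
After 6 (seek(-13, END)): offset=5
After 7 (read(8)): returned 'N0G1C1U0', offset=13
After 8 (seek(-6, CUR)): offset=7
After 9 (seek(7, SET)): offset=7
After 10 (read(5)): returned 'G1C1U', offset=12
After 11 (read(2)): returned '0Q', offset=14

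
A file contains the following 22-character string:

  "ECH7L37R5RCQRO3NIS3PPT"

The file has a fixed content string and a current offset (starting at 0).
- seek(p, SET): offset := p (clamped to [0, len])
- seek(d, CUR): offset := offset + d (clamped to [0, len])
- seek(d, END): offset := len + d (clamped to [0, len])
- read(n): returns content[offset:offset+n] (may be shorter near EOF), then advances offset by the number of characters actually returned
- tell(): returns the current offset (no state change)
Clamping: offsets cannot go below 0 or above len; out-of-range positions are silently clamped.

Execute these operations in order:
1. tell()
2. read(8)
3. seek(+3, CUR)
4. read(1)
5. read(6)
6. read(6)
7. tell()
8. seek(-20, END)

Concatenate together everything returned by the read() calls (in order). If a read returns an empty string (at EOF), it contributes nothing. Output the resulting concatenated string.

Answer: ECH7L37RQRO3NIS3PPT

Derivation:
After 1 (tell()): offset=0
After 2 (read(8)): returned 'ECH7L37R', offset=8
After 3 (seek(+3, CUR)): offset=11
After 4 (read(1)): returned 'Q', offset=12
After 5 (read(6)): returned 'RO3NIS', offset=18
After 6 (read(6)): returned '3PPT', offset=22
After 7 (tell()): offset=22
After 8 (seek(-20, END)): offset=2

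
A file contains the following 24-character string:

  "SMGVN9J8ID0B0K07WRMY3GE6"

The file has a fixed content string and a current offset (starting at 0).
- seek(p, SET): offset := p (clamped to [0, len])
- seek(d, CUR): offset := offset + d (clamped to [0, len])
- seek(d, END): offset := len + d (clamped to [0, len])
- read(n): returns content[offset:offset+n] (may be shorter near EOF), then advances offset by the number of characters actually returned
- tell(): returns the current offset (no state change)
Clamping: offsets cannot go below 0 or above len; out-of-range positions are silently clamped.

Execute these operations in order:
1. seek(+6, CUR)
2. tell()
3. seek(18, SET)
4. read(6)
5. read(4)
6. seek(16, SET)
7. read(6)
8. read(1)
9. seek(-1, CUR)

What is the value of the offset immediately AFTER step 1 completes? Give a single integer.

After 1 (seek(+6, CUR)): offset=6

Answer: 6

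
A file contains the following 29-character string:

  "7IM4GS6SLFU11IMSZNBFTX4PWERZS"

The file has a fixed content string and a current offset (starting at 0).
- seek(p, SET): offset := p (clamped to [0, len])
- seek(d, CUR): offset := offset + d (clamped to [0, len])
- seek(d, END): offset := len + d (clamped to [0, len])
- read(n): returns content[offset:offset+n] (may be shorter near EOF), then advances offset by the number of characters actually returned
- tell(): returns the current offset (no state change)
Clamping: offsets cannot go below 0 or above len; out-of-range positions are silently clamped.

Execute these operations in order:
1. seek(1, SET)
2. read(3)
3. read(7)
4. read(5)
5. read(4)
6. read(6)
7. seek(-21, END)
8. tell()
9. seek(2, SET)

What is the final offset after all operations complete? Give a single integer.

After 1 (seek(1, SET)): offset=1
After 2 (read(3)): returned 'IM4', offset=4
After 3 (read(7)): returned 'GS6SLFU', offset=11
After 4 (read(5)): returned '11IMS', offset=16
After 5 (read(4)): returned 'ZNBF', offset=20
After 6 (read(6)): returned 'TX4PWE', offset=26
After 7 (seek(-21, END)): offset=8
After 8 (tell()): offset=8
After 9 (seek(2, SET)): offset=2

Answer: 2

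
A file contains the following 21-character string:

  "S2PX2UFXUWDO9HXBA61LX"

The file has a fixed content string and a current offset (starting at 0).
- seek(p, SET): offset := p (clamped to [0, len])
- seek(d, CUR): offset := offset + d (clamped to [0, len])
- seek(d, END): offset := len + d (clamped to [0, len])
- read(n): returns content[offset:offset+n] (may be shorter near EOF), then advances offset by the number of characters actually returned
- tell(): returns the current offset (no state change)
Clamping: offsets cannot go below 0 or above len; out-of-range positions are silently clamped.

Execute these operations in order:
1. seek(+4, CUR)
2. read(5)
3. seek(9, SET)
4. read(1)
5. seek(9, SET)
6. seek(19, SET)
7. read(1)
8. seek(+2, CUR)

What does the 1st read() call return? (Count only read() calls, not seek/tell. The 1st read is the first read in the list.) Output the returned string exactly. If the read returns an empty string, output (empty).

After 1 (seek(+4, CUR)): offset=4
After 2 (read(5)): returned '2UFXU', offset=9
After 3 (seek(9, SET)): offset=9
After 4 (read(1)): returned 'W', offset=10
After 5 (seek(9, SET)): offset=9
After 6 (seek(19, SET)): offset=19
After 7 (read(1)): returned 'L', offset=20
After 8 (seek(+2, CUR)): offset=21

Answer: 2UFXU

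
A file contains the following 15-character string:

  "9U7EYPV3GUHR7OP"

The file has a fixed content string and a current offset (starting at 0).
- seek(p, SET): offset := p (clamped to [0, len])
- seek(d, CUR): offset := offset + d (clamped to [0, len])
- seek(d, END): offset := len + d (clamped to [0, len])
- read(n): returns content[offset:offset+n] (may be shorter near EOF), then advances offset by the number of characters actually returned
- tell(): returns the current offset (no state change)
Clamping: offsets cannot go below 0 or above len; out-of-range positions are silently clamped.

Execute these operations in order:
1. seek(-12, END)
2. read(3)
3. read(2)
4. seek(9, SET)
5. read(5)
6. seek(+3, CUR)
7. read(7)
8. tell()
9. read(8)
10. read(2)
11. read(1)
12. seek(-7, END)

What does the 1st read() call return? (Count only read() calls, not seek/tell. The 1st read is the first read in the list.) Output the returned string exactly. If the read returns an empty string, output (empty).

After 1 (seek(-12, END)): offset=3
After 2 (read(3)): returned 'EYP', offset=6
After 3 (read(2)): returned 'V3', offset=8
After 4 (seek(9, SET)): offset=9
After 5 (read(5)): returned 'UHR7O', offset=14
After 6 (seek(+3, CUR)): offset=15
After 7 (read(7)): returned '', offset=15
After 8 (tell()): offset=15
After 9 (read(8)): returned '', offset=15
After 10 (read(2)): returned '', offset=15
After 11 (read(1)): returned '', offset=15
After 12 (seek(-7, END)): offset=8

Answer: EYP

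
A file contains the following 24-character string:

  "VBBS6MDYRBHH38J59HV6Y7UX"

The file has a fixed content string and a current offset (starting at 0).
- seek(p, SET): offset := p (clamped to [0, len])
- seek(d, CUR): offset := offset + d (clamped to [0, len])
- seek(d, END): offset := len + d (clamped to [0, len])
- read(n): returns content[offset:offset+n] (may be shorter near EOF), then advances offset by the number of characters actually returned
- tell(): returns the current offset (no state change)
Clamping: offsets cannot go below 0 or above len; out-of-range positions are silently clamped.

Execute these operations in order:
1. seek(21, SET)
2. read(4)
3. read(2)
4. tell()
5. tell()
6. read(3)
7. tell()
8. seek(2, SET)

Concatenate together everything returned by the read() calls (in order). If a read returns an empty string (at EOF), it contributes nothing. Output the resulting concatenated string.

Answer: 7UX

Derivation:
After 1 (seek(21, SET)): offset=21
After 2 (read(4)): returned '7UX', offset=24
After 3 (read(2)): returned '', offset=24
After 4 (tell()): offset=24
After 5 (tell()): offset=24
After 6 (read(3)): returned '', offset=24
After 7 (tell()): offset=24
After 8 (seek(2, SET)): offset=2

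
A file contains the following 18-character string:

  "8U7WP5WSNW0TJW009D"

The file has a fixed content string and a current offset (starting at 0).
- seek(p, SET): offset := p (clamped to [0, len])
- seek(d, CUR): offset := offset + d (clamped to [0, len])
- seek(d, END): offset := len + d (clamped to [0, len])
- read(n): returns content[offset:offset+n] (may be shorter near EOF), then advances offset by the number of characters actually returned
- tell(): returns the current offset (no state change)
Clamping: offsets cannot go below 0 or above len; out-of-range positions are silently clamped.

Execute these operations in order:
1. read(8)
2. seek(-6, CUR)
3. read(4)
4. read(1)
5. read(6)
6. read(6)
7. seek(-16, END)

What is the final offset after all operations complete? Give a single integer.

After 1 (read(8)): returned '8U7WP5WS', offset=8
After 2 (seek(-6, CUR)): offset=2
After 3 (read(4)): returned '7WP5', offset=6
After 4 (read(1)): returned 'W', offset=7
After 5 (read(6)): returned 'SNW0TJ', offset=13
After 6 (read(6)): returned 'W009D', offset=18
After 7 (seek(-16, END)): offset=2

Answer: 2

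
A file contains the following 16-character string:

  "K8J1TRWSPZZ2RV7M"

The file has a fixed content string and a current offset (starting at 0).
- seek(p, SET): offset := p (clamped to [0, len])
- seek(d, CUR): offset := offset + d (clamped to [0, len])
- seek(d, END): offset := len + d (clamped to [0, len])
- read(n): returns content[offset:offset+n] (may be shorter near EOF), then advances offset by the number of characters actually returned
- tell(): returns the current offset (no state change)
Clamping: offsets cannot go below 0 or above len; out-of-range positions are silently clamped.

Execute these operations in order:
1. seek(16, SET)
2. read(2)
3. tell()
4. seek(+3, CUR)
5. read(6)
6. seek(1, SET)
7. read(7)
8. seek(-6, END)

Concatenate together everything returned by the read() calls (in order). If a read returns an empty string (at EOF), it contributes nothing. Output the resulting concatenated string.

Answer: 8J1TRWS

Derivation:
After 1 (seek(16, SET)): offset=16
After 2 (read(2)): returned '', offset=16
After 3 (tell()): offset=16
After 4 (seek(+3, CUR)): offset=16
After 5 (read(6)): returned '', offset=16
After 6 (seek(1, SET)): offset=1
After 7 (read(7)): returned '8J1TRWS', offset=8
After 8 (seek(-6, END)): offset=10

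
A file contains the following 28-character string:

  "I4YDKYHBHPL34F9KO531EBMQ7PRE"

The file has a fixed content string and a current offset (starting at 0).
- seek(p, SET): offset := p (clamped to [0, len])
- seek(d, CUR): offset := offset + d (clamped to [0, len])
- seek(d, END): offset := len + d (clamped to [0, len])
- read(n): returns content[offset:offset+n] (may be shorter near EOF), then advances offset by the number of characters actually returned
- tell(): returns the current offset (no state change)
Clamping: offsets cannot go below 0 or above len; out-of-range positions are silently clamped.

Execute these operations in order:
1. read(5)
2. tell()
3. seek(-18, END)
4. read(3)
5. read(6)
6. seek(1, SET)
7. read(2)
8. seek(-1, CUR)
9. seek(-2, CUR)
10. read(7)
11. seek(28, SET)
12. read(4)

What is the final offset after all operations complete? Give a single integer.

After 1 (read(5)): returned 'I4YDK', offset=5
After 2 (tell()): offset=5
After 3 (seek(-18, END)): offset=10
After 4 (read(3)): returned 'L34', offset=13
After 5 (read(6)): returned 'F9KO53', offset=19
After 6 (seek(1, SET)): offset=1
After 7 (read(2)): returned '4Y', offset=3
After 8 (seek(-1, CUR)): offset=2
After 9 (seek(-2, CUR)): offset=0
After 10 (read(7)): returned 'I4YDKYH', offset=7
After 11 (seek(28, SET)): offset=28
After 12 (read(4)): returned '', offset=28

Answer: 28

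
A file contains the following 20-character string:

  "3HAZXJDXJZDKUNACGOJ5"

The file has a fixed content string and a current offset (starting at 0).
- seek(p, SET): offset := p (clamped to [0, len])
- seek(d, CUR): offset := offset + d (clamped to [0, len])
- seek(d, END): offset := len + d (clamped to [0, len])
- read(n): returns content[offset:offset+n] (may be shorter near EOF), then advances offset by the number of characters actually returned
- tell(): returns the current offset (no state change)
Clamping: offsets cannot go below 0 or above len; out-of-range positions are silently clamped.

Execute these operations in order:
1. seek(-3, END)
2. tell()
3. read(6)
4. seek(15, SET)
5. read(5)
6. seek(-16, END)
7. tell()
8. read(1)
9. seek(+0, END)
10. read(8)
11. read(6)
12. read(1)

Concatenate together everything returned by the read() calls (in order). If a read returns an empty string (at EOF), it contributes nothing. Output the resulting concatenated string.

Answer: OJ5CGOJ5X

Derivation:
After 1 (seek(-3, END)): offset=17
After 2 (tell()): offset=17
After 3 (read(6)): returned 'OJ5', offset=20
After 4 (seek(15, SET)): offset=15
After 5 (read(5)): returned 'CGOJ5', offset=20
After 6 (seek(-16, END)): offset=4
After 7 (tell()): offset=4
After 8 (read(1)): returned 'X', offset=5
After 9 (seek(+0, END)): offset=20
After 10 (read(8)): returned '', offset=20
After 11 (read(6)): returned '', offset=20
After 12 (read(1)): returned '', offset=20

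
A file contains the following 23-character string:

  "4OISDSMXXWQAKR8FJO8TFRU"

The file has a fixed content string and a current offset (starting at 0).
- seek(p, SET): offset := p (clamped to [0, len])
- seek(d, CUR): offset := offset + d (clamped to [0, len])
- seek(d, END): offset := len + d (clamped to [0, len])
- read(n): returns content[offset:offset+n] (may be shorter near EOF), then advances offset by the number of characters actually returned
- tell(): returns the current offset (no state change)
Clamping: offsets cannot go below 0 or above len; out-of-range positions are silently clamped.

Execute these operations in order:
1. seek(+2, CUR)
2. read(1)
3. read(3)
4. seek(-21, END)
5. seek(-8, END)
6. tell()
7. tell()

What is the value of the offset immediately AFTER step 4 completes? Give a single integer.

Answer: 2

Derivation:
After 1 (seek(+2, CUR)): offset=2
After 2 (read(1)): returned 'I', offset=3
After 3 (read(3)): returned 'SDS', offset=6
After 4 (seek(-21, END)): offset=2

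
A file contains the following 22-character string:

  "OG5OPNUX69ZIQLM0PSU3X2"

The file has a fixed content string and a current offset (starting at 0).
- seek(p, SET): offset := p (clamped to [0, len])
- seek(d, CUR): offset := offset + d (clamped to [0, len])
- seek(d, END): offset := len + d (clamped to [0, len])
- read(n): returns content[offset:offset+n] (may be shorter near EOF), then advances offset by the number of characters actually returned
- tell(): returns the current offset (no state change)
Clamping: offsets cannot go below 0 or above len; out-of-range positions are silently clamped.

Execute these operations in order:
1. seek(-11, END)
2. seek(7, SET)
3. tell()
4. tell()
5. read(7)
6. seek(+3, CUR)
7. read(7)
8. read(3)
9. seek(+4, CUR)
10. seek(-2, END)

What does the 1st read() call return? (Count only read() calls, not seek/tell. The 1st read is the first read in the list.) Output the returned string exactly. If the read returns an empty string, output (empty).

After 1 (seek(-11, END)): offset=11
After 2 (seek(7, SET)): offset=7
After 3 (tell()): offset=7
After 4 (tell()): offset=7
After 5 (read(7)): returned 'X69ZIQL', offset=14
After 6 (seek(+3, CUR)): offset=17
After 7 (read(7)): returned 'SU3X2', offset=22
After 8 (read(3)): returned '', offset=22
After 9 (seek(+4, CUR)): offset=22
After 10 (seek(-2, END)): offset=20

Answer: X69ZIQL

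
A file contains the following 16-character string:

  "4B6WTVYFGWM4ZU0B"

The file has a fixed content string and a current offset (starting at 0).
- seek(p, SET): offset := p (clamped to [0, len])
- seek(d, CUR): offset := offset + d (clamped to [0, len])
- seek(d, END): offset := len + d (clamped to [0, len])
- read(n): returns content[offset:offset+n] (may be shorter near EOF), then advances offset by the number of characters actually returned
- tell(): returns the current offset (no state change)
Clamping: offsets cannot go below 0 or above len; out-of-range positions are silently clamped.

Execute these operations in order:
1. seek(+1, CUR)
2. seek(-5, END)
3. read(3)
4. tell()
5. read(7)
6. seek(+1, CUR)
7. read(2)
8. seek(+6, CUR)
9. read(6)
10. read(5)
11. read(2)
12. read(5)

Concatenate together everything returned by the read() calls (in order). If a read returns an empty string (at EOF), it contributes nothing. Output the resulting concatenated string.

After 1 (seek(+1, CUR)): offset=1
After 2 (seek(-5, END)): offset=11
After 3 (read(3)): returned '4ZU', offset=14
After 4 (tell()): offset=14
After 5 (read(7)): returned '0B', offset=16
After 6 (seek(+1, CUR)): offset=16
After 7 (read(2)): returned '', offset=16
After 8 (seek(+6, CUR)): offset=16
After 9 (read(6)): returned '', offset=16
After 10 (read(5)): returned '', offset=16
After 11 (read(2)): returned '', offset=16
After 12 (read(5)): returned '', offset=16

Answer: 4ZU0B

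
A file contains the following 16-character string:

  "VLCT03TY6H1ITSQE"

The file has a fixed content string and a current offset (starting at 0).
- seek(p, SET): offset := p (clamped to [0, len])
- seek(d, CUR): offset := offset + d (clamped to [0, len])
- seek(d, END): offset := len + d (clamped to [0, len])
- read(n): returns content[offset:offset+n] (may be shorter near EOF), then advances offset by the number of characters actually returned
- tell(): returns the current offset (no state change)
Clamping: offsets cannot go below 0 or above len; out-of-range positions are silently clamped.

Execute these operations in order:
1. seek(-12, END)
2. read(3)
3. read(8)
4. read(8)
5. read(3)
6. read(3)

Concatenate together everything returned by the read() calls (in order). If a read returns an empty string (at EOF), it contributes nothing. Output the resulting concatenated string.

After 1 (seek(-12, END)): offset=4
After 2 (read(3)): returned '03T', offset=7
After 3 (read(8)): returned 'Y6H1ITSQ', offset=15
After 4 (read(8)): returned 'E', offset=16
After 5 (read(3)): returned '', offset=16
After 6 (read(3)): returned '', offset=16

Answer: 03TY6H1ITSQE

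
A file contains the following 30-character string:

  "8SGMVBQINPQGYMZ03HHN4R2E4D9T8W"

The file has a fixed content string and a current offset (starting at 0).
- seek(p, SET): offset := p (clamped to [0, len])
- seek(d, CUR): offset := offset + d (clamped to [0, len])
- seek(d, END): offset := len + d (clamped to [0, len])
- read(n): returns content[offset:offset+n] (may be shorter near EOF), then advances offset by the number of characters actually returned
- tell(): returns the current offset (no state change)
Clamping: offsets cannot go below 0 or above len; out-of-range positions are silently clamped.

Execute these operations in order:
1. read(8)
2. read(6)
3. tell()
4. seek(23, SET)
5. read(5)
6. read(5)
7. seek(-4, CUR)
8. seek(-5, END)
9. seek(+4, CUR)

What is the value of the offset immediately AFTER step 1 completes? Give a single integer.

After 1 (read(8)): returned '8SGMVBQI', offset=8

Answer: 8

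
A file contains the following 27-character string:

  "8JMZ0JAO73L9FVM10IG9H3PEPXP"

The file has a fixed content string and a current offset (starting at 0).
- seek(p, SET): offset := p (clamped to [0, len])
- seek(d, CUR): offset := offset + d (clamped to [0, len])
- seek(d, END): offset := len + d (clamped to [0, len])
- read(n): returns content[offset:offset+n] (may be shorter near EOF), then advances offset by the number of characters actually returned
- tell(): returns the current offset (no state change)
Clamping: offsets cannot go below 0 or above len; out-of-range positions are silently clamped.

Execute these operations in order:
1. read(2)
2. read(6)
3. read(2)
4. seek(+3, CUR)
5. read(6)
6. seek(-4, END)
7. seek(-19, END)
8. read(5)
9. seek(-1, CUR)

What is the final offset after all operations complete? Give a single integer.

Answer: 12

Derivation:
After 1 (read(2)): returned '8J', offset=2
After 2 (read(6)): returned 'MZ0JAO', offset=8
After 3 (read(2)): returned '73', offset=10
After 4 (seek(+3, CUR)): offset=13
After 5 (read(6)): returned 'VM10IG', offset=19
After 6 (seek(-4, END)): offset=23
After 7 (seek(-19, END)): offset=8
After 8 (read(5)): returned '73L9F', offset=13
After 9 (seek(-1, CUR)): offset=12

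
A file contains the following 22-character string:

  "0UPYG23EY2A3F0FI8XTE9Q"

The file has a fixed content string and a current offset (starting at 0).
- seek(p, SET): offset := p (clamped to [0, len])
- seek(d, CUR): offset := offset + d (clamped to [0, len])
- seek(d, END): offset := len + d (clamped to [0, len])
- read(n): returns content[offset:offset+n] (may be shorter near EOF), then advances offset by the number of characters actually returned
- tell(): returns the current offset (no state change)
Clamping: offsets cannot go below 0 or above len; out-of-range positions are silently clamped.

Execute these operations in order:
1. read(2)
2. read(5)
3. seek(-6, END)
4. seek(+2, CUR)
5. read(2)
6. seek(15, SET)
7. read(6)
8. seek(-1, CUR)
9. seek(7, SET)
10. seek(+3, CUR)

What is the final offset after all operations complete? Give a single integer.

Answer: 10

Derivation:
After 1 (read(2)): returned '0U', offset=2
After 2 (read(5)): returned 'PYG23', offset=7
After 3 (seek(-6, END)): offset=16
After 4 (seek(+2, CUR)): offset=18
After 5 (read(2)): returned 'TE', offset=20
After 6 (seek(15, SET)): offset=15
After 7 (read(6)): returned 'I8XTE9', offset=21
After 8 (seek(-1, CUR)): offset=20
After 9 (seek(7, SET)): offset=7
After 10 (seek(+3, CUR)): offset=10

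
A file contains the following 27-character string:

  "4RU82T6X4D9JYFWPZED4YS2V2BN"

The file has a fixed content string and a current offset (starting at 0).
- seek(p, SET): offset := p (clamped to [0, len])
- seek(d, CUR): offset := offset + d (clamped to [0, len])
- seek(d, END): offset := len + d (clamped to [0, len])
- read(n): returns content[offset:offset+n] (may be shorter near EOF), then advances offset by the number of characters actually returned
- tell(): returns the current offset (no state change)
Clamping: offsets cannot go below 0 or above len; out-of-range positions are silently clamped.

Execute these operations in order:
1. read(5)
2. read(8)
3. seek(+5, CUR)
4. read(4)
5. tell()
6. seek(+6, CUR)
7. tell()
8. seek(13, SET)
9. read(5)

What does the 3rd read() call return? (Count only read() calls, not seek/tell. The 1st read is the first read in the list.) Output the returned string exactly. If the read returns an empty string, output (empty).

After 1 (read(5)): returned '4RU82', offset=5
After 2 (read(8)): returned 'T6X4D9JY', offset=13
After 3 (seek(+5, CUR)): offset=18
After 4 (read(4)): returned 'D4YS', offset=22
After 5 (tell()): offset=22
After 6 (seek(+6, CUR)): offset=27
After 7 (tell()): offset=27
After 8 (seek(13, SET)): offset=13
After 9 (read(5)): returned 'FWPZE', offset=18

Answer: D4YS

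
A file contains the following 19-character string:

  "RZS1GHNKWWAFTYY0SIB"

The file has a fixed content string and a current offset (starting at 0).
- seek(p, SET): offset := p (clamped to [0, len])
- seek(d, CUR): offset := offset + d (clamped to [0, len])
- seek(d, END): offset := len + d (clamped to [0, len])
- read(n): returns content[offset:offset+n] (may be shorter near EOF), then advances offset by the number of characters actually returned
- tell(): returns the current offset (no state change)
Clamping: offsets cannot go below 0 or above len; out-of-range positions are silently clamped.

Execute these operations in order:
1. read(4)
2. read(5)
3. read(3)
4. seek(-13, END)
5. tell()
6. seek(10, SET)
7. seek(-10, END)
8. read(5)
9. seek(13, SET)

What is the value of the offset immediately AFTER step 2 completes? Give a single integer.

Answer: 9

Derivation:
After 1 (read(4)): returned 'RZS1', offset=4
After 2 (read(5)): returned 'GHNKW', offset=9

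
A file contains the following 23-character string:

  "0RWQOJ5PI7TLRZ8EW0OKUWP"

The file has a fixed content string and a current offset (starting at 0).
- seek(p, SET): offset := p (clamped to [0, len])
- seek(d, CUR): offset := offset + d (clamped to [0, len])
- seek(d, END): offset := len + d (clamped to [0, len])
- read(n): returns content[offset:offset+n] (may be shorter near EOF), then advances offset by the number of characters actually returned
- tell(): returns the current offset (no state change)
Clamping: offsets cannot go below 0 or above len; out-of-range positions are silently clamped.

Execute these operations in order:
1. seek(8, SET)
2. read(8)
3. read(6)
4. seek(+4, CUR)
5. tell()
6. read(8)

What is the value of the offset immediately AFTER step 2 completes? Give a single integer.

Answer: 16

Derivation:
After 1 (seek(8, SET)): offset=8
After 2 (read(8)): returned 'I7TLRZ8E', offset=16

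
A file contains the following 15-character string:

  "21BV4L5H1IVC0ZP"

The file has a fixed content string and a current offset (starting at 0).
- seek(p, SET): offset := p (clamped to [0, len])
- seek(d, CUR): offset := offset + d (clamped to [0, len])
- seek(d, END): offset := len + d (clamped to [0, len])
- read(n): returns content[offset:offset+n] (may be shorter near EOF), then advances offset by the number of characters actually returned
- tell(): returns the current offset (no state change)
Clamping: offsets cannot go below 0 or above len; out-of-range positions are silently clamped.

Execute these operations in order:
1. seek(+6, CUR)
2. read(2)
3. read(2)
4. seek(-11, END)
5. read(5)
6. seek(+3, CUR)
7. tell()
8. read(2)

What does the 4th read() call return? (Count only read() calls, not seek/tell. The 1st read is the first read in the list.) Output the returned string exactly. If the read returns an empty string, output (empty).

Answer: 0Z

Derivation:
After 1 (seek(+6, CUR)): offset=6
After 2 (read(2)): returned '5H', offset=8
After 3 (read(2)): returned '1I', offset=10
After 4 (seek(-11, END)): offset=4
After 5 (read(5)): returned '4L5H1', offset=9
After 6 (seek(+3, CUR)): offset=12
After 7 (tell()): offset=12
After 8 (read(2)): returned '0Z', offset=14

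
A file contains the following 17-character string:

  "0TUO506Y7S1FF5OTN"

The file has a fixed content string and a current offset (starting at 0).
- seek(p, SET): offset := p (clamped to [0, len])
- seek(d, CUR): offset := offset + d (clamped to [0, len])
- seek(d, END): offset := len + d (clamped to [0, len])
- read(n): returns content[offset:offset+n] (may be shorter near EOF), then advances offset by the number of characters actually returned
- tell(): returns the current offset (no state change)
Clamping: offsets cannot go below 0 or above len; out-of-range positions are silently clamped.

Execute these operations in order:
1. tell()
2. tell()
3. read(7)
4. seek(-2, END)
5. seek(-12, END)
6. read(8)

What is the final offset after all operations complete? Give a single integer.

Answer: 13

Derivation:
After 1 (tell()): offset=0
After 2 (tell()): offset=0
After 3 (read(7)): returned '0TUO506', offset=7
After 4 (seek(-2, END)): offset=15
After 5 (seek(-12, END)): offset=5
After 6 (read(8)): returned '06Y7S1FF', offset=13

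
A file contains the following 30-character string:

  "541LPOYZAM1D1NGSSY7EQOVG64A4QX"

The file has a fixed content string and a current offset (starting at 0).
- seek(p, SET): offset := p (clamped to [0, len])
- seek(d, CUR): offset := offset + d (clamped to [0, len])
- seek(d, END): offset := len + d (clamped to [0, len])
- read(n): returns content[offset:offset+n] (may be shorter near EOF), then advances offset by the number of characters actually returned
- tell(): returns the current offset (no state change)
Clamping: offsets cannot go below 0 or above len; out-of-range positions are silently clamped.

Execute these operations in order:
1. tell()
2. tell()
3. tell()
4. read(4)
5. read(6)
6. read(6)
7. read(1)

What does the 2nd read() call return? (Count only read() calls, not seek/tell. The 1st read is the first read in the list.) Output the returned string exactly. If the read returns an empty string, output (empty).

Answer: POYZAM

Derivation:
After 1 (tell()): offset=0
After 2 (tell()): offset=0
After 3 (tell()): offset=0
After 4 (read(4)): returned '541L', offset=4
After 5 (read(6)): returned 'POYZAM', offset=10
After 6 (read(6)): returned '1D1NGS', offset=16
After 7 (read(1)): returned 'S', offset=17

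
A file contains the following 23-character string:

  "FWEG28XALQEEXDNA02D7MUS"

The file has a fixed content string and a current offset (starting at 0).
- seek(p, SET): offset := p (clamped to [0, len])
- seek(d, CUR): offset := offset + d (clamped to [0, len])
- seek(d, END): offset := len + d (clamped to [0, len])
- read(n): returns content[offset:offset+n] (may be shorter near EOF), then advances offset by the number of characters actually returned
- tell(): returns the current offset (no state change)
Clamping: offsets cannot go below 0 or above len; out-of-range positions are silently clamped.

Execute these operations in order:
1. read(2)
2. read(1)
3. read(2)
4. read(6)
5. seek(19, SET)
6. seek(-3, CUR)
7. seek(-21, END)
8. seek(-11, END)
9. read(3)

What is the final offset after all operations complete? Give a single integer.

Answer: 15

Derivation:
After 1 (read(2)): returned 'FW', offset=2
After 2 (read(1)): returned 'E', offset=3
After 3 (read(2)): returned 'G2', offset=5
After 4 (read(6)): returned '8XALQE', offset=11
After 5 (seek(19, SET)): offset=19
After 6 (seek(-3, CUR)): offset=16
After 7 (seek(-21, END)): offset=2
After 8 (seek(-11, END)): offset=12
After 9 (read(3)): returned 'XDN', offset=15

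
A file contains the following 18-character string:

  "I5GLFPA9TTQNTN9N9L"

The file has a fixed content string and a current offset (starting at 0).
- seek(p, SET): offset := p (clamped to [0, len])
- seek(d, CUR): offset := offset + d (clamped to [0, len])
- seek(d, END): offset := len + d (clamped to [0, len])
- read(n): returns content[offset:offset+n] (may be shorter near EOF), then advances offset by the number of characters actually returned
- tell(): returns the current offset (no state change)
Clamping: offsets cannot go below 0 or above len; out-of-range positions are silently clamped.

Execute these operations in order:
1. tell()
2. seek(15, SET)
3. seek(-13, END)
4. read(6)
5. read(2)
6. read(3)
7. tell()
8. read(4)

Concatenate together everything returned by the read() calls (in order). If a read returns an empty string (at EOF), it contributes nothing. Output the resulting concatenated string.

Answer: PA9TTQNTN9N9L

Derivation:
After 1 (tell()): offset=0
After 2 (seek(15, SET)): offset=15
After 3 (seek(-13, END)): offset=5
After 4 (read(6)): returned 'PA9TTQ', offset=11
After 5 (read(2)): returned 'NT', offset=13
After 6 (read(3)): returned 'N9N', offset=16
After 7 (tell()): offset=16
After 8 (read(4)): returned '9L', offset=18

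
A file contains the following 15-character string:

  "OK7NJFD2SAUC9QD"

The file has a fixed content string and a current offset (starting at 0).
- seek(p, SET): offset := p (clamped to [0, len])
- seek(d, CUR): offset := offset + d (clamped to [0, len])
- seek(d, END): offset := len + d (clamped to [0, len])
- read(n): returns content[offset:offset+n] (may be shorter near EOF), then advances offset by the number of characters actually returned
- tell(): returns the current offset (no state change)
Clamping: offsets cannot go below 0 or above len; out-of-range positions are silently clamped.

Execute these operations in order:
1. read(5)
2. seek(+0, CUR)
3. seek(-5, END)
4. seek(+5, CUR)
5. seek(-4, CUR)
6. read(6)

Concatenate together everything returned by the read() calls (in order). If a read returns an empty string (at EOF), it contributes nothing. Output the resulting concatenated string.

After 1 (read(5)): returned 'OK7NJ', offset=5
After 2 (seek(+0, CUR)): offset=5
After 3 (seek(-5, END)): offset=10
After 4 (seek(+5, CUR)): offset=15
After 5 (seek(-4, CUR)): offset=11
After 6 (read(6)): returned 'C9QD', offset=15

Answer: OK7NJC9QD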